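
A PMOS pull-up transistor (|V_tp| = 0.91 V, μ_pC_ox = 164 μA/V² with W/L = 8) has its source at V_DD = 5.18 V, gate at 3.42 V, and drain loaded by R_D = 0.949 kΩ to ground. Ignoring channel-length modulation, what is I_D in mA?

I_D = 0.474 mA

V_SG = V_DD − V_G = 5.18 − 3.42 = 1.76 V, so V_ov = 1.76 − 0.91 = 0.85 V.
k_p = μ_pC_ox · (W/L) = 1.312 mA/V².
Assume saturation: I_D = ½ k_p V_ov² = 0.5 × 1.312 × 0.85² = 0.474 mA, giving V_SD = V_DD − I_D R_D = 5.18 − 0.474 × 0.949 = 4.73 V.
V_SD = 4.73 V ≥ V_ov = 0.85 V, confirming saturation.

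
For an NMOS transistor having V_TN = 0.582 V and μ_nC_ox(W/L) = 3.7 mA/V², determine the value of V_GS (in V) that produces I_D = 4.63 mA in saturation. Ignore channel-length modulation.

In saturation I_D = ½ k_n (V_GS − V_TN)², so V_GS − V_TN = √(2 I_D / k_n) = √(2 × 4.63 / 3.7) = 1.58 V.
V_GS = 0.582 + 1.58 = 2.16 V.

V_GS = 2.16 V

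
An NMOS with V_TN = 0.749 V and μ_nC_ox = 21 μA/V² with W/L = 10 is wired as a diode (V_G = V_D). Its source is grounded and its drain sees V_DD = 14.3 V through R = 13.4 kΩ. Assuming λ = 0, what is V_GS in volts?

With gate tied to drain, V_GS = V_DS ≥ V_GS − V_TN, so the device is in saturation.
k_n = μ_nC_ox · (W/L) = 0.21 mA/V².
KCL at the drain: ½ k_n (V_GS − V_TN)² = (V_DD − V_GS)/R.
Let x = V_GS − 0.749. Then 1.41 x² + x − 13.55 = 0, giving x = 2.77 V (positive root), so V_GS = 3.52 V.
I_D = (V_DD − V_GS)/R = (14.3 − 3.52) / 13.4 = 0.805 mA.

V_GS = 3.52 V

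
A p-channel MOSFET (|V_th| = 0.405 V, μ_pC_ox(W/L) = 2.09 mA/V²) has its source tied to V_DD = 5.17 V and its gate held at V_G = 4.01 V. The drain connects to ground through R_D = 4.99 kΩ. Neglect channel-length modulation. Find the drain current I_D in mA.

V_SG = V_DD − V_G = 5.17 − 4.01 = 1.16 V, so V_ov = 1.16 − 0.405 = 0.755 V.
Assume saturation: I_D = ½ k_p V_ov² = 0.5 × 2.09 × 0.755² = 0.596 mA, giving V_SD = V_DD − I_D R_D = 5.17 − 0.596 × 4.99 = 2.2 V.
V_SD = 2.2 V ≥ V_ov = 0.755 V, confirming saturation.

I_D = 0.596 mA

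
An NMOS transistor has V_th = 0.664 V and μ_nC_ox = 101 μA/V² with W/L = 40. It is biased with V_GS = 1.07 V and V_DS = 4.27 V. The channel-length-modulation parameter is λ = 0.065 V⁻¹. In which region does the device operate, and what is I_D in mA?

Saturation; I_D = 0.425 mA

k_n = μ_nC_ox · (W/L) = 4.04 mA/V².
V_ov = V_GS − V_th = 1.07 − 0.664 = 0.406 V.
Since V_DS = 4.27 V ≥ V_ov = 0.406 V, the device is in saturation.
I_D = ½ k_n V_ov² (1 + λ V_DS) = 0.5 × 4.04 × 0.406² × (1 + 0.065 × 4.27) = 0.425 mA.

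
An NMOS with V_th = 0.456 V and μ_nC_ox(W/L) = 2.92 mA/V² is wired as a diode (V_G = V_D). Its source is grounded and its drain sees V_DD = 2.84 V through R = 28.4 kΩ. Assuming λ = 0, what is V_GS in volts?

With gate tied to drain, V_GS = V_DS ≥ V_GS − V_th, so the device is in saturation.
KCL at the drain: ½ k_n (V_GS − V_th)² = (V_DD − V_GS)/R.
Let x = V_GS − 0.456. Then 41.5 x² + x − 2.384 = 0, giving x = 0.228 V (positive root), so V_GS = 0.684 V.
I_D = (V_DD − V_GS)/R = (2.84 − 0.684) / 28.4 = 0.0759 mA.

V_GS = 0.684 V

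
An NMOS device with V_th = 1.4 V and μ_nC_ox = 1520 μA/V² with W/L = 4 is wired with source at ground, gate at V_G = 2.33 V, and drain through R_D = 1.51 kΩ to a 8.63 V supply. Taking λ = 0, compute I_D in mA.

V_GS = V_G = 2.33 V, so V_ov = 2.33 − 1.4 = 0.93 V.
k_n = μ_nC_ox · (W/L) = 6.08 mA/V².
Assume saturation: I_D = ½ k_n V_ov² = 0.5 × 6.08 × 0.93² = 2.63 mA, giving V_DS = V_DD − I_D R_D = 8.63 − 2.63 × 1.51 = 4.66 V.
V_DS = 4.66 V ≥ V_ov = 0.93 V, confirming saturation.

I_D = 2.63 mA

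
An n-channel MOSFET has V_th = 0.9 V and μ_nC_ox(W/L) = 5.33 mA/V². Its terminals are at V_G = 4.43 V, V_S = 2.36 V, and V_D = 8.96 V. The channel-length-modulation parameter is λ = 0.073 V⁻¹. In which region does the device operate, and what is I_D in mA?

V_GS = V_G − V_S = 4.43 − 2.36 = 2.07 V; V_DS = V_D − V_S = 8.96 − 2.36 = 6.6 V.
V_ov = V_GS − V_th = 2.07 − 0.9 = 1.17 V.
Since V_DS = 6.6 V ≥ V_ov = 1.17 V, the device is in saturation.
I_D = ½ k_n V_ov² (1 + λ V_DS) = 0.5 × 5.33 × 1.17² × (1 + 0.073 × 6.6) = 5.41 mA.

Saturation; I_D = 5.41 mA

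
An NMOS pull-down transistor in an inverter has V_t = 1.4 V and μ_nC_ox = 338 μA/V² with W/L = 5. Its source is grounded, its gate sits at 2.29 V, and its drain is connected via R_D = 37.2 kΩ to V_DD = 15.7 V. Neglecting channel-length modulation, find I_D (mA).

I_D = 0.413 mA

V_GS = V_G = 2.29 V, so V_ov = 2.29 − 1.4 = 0.89 V.
k_n = μ_nC_ox · (W/L) = 1.69 mA/V².
Assume saturation: I_D = ½ k_n V_ov² = 0.5 × 1.69 × 0.89² = 0.669 mA, giving V_DS = V_DD − I_D R_D = 15.7 − 0.669 × 37.2 = -9.2 V.
But -9.2 V < V_ov = 0.89 V, so the device is actually in triode.
In triode I_D = k_n[V_ov V_DS − ½ V_DS²] and I_D = (V_DD − V_DS)/R_D. Equating: 31.4 V_DS² − 56.95 V_DS + 15.7 = 0, giving V_DS = 0.339 V (the root below V_ov).
I_D = (15.7 − 0.339) / 37.2 = 0.413 mA.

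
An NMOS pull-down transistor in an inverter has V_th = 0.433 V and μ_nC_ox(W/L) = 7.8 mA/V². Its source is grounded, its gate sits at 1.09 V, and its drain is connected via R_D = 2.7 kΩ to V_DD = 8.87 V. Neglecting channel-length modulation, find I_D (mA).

V_GS = V_G = 1.09 V, so V_ov = 1.09 − 0.433 = 0.657 V.
Assume saturation: I_D = ½ k_n V_ov² = 0.5 × 7.8 × 0.657² = 1.68 mA, giving V_DS = V_DD − I_D R_D = 8.87 − 1.68 × 2.7 = 4.32 V.
V_DS = 4.32 V ≥ V_ov = 0.657 V, confirming saturation.

I_D = 1.68 mA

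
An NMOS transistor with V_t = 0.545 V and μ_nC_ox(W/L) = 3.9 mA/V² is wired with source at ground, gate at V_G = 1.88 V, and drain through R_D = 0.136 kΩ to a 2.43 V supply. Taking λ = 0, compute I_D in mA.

V_GS = V_G = 1.88 V, so V_ov = 1.88 − 0.545 = 1.33 V.
Assume saturation: I_D = ½ k_n V_ov² = 0.5 × 3.9 × 1.33² = 3.48 mA, giving V_DS = V_DD − I_D R_D = 2.43 − 3.48 × 0.136 = 1.96 V.
V_DS = 1.96 V ≥ V_ov = 1.33 V, confirming saturation.

I_D = 3.48 mA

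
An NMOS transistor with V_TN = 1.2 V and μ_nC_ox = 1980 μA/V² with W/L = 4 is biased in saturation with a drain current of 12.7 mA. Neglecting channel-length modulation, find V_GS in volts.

V_GS = 2.99 V

k_n = μ_nC_ox · (W/L) = 7.92 mA/V².
In saturation I_D = ½ k_n (V_GS − V_TN)², so V_GS − V_TN = √(2 I_D / k_n) = √(2 × 12.7 / 7.92) = 1.79 V.
V_GS = 1.2 + 1.79 = 2.99 V.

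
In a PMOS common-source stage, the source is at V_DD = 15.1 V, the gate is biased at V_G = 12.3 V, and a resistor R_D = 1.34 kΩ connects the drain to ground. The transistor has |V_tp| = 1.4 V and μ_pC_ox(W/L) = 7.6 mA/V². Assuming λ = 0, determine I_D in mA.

V_SG = V_DD − V_G = 15.1 − 12.3 = 2.8 V, so V_ov = 2.8 − 1.4 = 1.4 V.
Assume saturation: I_D = ½ k_p V_ov² = 0.5 × 7.6 × 1.4² = 7.45 mA, giving V_SD = V_DD − I_D R_D = 15.1 − 7.45 × 1.34 = 5.12 V.
V_SD = 5.12 V ≥ V_ov = 1.4 V, confirming saturation.

I_D = 7.45 mA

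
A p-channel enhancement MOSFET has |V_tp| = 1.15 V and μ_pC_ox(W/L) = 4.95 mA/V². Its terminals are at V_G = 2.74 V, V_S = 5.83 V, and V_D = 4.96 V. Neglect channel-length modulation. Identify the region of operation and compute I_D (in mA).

Triode; I_D = 6.48 mA

V_SG = V_S − V_G = 5.83 − 2.74 = 3.09 V; V_SD = V_S − V_D = 5.83 − 4.96 = 0.87 V.
V_ov = V_SG − |V_tp| = 3.09 − 1.15 = 1.94 V.
Since V_SD = 0.87 V < V_ov = 1.94 V, the device is in the triode region.
I_D = k_p [V_ov · V_SD − ½ V_SD²] = 4.95 × [1.94 × 0.87 − 0.5 × 0.87²] = 6.48 mA.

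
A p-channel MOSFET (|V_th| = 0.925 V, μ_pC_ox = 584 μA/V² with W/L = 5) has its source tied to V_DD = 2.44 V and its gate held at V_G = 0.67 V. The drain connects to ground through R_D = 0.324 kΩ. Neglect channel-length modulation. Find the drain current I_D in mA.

I_D = 1.04 mA

V_SG = V_DD − V_G = 2.44 − 0.67 = 1.77 V, so V_ov = 1.77 − 0.925 = 0.845 V.
k_p = μ_pC_ox · (W/L) = 2.92 mA/V².
Assume saturation: I_D = ½ k_p V_ov² = 0.5 × 2.92 × 0.845² = 1.04 mA, giving V_SD = V_DD − I_D R_D = 2.44 − 1.04 × 0.324 = 2.1 V.
V_SD = 2.1 V ≥ V_ov = 0.845 V, confirming saturation.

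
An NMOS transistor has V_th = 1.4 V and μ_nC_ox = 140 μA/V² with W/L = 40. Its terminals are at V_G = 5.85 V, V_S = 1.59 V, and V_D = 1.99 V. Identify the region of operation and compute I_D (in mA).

Triode; I_D = 5.96 mA

V_GS = V_G − V_S = 5.85 − 1.59 = 4.26 V; V_DS = V_D − V_S = 1.99 − 1.59 = 0.4 V.
k_n = μ_nC_ox · (W/L) = 5.6 mA/V².
V_ov = V_GS − V_th = 4.26 − 1.4 = 2.86 V.
Since V_DS = 0.4 V < V_ov = 2.86 V, the device is in the triode region.
I_D = k_n [V_ov · V_DS − ½ V_DS²] = 5.6 × [2.86 × 0.4 − 0.5 × 0.4²] = 5.96 mA.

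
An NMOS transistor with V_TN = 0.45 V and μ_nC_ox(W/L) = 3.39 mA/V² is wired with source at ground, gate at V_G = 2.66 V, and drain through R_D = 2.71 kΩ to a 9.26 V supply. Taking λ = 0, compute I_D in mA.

I_D = 3.24 mA

V_GS = V_G = 2.66 V, so V_ov = 2.66 − 0.45 = 2.21 V.
Assume saturation: I_D = ½ k_n V_ov² = 0.5 × 3.39 × 2.21² = 8.28 mA, giving V_DS = V_DD − I_D R_D = 9.26 − 8.28 × 2.71 = -13.2 V.
But -13.2 V < V_ov = 2.21 V, so the device is actually in triode.
In triode I_D = k_n[V_ov V_DS − ½ V_DS²] and I_D = (V_DD − V_DS)/R_D. Equating: 4.59 V_DS² − 21.3 V_DS + 9.26 = 0, giving V_DS = 0.486 V (the root below V_ov).
I_D = (9.26 − 0.486) / 2.71 = 3.24 mA.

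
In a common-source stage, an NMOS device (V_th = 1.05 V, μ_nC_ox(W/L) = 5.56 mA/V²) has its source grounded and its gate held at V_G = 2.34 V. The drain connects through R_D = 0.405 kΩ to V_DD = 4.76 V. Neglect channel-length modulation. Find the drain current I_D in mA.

I_D = 4.63 mA

V_GS = V_G = 2.34 V, so V_ov = 2.34 − 1.05 = 1.29 V.
Assume saturation: I_D = ½ k_n V_ov² = 0.5 × 5.56 × 1.29² = 4.63 mA, giving V_DS = V_DD − I_D R_D = 4.76 − 4.63 × 0.405 = 2.89 V.
V_DS = 2.89 V ≥ V_ov = 1.29 V, confirming saturation.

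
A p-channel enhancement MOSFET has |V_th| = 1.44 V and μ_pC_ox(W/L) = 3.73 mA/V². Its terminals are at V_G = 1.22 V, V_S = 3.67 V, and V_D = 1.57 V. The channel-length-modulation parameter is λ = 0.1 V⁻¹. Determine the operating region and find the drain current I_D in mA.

V_SG = V_S − V_G = 3.67 − 1.22 = 2.45 V; V_SD = V_S − V_D = 3.67 − 1.57 = 2.1 V.
V_ov = V_SG − |V_th| = 2.45 − 1.44 = 1.01 V.
Since V_SD = 2.1 V ≥ V_ov = 1.01 V, the device is in saturation.
I_D = ½ k_p V_ov² (1 + λ V_SD) = 0.5 × 3.73 × 1.01² × (1 + 0.1 × 2.1) = 2.3 mA.

Saturation; I_D = 2.30 mA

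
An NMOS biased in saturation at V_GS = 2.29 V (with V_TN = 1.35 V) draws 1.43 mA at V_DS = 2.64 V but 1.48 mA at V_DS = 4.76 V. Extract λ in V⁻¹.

λ = 0.0172 V⁻¹

With V_GS fixed, I_D ∝ (1 + λ V_DS) in saturation, so I_D2/I_D1 = (1 + λ V_DS2)/(1 + λ V_DS1).
1.48/1.43 = 1.035 = (1 + 4.76 λ)/(1 + 2.64 λ).
Solving: λ (I_D1 V_DS2 − I_D2 V_DS1) = I_D2 − I_D1, so λ = (1.48 − 1.43) / (1.43 × 4.76 − 1.48 × 2.64) = 0.05 / 2.9 = 0.0172 V⁻¹.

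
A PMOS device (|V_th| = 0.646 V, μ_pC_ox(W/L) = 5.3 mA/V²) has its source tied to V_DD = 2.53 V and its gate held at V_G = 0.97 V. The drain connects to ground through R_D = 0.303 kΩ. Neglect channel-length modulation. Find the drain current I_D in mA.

I_D = 2.21 mA

V_SG = V_DD − V_G = 2.53 − 0.97 = 1.56 V, so V_ov = 1.56 − 0.646 = 0.914 V.
Assume saturation: I_D = ½ k_p V_ov² = 0.5 × 5.3 × 0.914² = 2.21 mA, giving V_SD = V_DD − I_D R_D = 2.53 − 2.21 × 0.303 = 1.86 V.
V_SD = 1.86 V ≥ V_ov = 0.914 V, confirming saturation.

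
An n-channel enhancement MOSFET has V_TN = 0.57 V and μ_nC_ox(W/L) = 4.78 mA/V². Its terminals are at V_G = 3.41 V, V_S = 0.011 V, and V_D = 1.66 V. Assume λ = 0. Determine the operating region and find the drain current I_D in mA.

V_GS = V_G − V_S = 3.41 − 0.011 = 3.4 V; V_DS = V_D − V_S = 1.66 − 0.011 = 1.65 V.
V_ov = V_GS − V_TN = 3.4 − 0.57 = 2.83 V.
Since V_DS = 1.65 V < V_ov = 2.83 V, the device is in the triode region.
I_D = k_n [V_ov · V_DS − ½ V_DS²] = 4.78 × [2.83 × 1.65 − 0.5 × 1.65²] = 15.8 mA.

Triode; I_D = 15.8 mA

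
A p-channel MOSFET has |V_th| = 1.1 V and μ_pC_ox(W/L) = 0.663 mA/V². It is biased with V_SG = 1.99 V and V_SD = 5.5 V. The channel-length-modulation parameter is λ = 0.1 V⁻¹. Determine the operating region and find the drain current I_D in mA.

V_ov = V_SG − |V_th| = 1.99 − 1.1 = 0.89 V.
Since V_SD = 5.5 V ≥ V_ov = 0.89 V, the device is in saturation.
I_D = ½ k_p V_ov² (1 + λ V_SD) = 0.5 × 0.663 × 0.89² × (1 + 0.1 × 5.5) = 0.407 mA.

Saturation; I_D = 0.407 mA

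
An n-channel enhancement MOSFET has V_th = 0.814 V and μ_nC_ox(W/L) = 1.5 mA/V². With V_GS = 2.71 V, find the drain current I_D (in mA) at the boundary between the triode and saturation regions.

I_D = 2.70 mA

At the boundary V_DS = V_ov = V_GS − V_th = 2.71 − 0.814 = 1.9 V.
I_D = ½ k_n V_ov² = 0.5 × 1.5 × 1.9² = 2.7 mA.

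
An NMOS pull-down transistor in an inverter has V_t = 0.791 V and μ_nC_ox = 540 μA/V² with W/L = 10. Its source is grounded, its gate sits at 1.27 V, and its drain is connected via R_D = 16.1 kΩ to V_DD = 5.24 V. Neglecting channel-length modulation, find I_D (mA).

V_GS = V_G = 1.27 V, so V_ov = 1.27 − 0.791 = 0.479 V.
k_n = μ_nC_ox · (W/L) = 5.4 mA/V².
Assume saturation: I_D = ½ k_n V_ov² = 0.5 × 5.4 × 0.479² = 0.619 mA, giving V_DS = V_DD − I_D R_D = 5.24 − 0.619 × 16.1 = -4.73 V.
But -4.73 V < V_ov = 0.479 V, so the device is actually in triode.
In triode I_D = k_n[V_ov V_DS − ½ V_DS²] and I_D = (V_DD − V_DS)/R_D. Equating: 43.5 V_DS² − 42.64 V_DS + 5.24 = 0, giving V_DS = 0.144 V (the root below V_ov).
I_D = (5.24 − 0.144) / 16.1 = 0.317 mA.

I_D = 0.317 mA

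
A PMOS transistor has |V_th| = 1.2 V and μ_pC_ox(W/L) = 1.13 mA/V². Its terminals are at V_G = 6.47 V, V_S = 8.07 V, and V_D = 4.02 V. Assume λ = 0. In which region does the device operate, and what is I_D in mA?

V_SG = V_S − V_G = 8.07 − 6.47 = 1.6 V; V_SD = V_S − V_D = 8.07 − 4.02 = 4.05 V.
V_ov = V_SG − |V_th| = 1.6 − 1.2 = 0.4 V.
Since V_SD = 4.05 V ≥ V_ov = 0.4 V, the device is in saturation.
I_D = ½ k_p V_ov² = 0.5 × 1.13 × 0.4² = 0.0904 mA.

Saturation; I_D = 0.0904 mA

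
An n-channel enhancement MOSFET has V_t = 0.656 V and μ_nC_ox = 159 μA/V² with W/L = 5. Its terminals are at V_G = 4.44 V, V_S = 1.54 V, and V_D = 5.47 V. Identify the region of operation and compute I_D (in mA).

V_GS = V_G − V_S = 4.44 − 1.54 = 2.9 V; V_DS = V_D − V_S = 5.47 − 1.54 = 3.93 V.
k_n = μ_nC_ox · (W/L) = 0.795 mA/V².
V_ov = V_GS − V_t = 2.9 − 0.656 = 2.24 V.
Since V_DS = 3.93 V ≥ V_ov = 2.24 V, the device is in saturation.
I_D = ½ k_n V_ov² = 0.5 × 0.795 × 2.24² = 2 mA.

Saturation; I_D = 2.00 mA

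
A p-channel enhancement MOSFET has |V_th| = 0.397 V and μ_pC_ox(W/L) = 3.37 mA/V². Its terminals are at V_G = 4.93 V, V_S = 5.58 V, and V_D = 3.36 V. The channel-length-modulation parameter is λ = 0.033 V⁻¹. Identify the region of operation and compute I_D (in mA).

Saturation; I_D = 0.116 mA

V_SG = V_S − V_G = 5.58 − 4.93 = 0.65 V; V_SD = V_S − V_D = 5.58 − 3.36 = 2.22 V.
V_ov = V_SG − |V_th| = 0.65 − 0.397 = 0.253 V.
Since V_SD = 2.22 V ≥ V_ov = 0.253 V, the device is in saturation.
I_D = ½ k_p V_ov² (1 + λ V_SD) = 0.5 × 3.37 × 0.253² × (1 + 0.033 × 2.22) = 0.116 mA.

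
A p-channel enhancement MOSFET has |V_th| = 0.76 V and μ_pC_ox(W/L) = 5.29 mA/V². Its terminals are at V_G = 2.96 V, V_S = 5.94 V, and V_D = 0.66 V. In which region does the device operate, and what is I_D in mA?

Saturation; I_D = 13.0 mA

V_SG = V_S − V_G = 5.94 − 2.96 = 2.98 V; V_SD = V_S − V_D = 5.94 − 0.66 = 5.28 V.
V_ov = V_SG − |V_th| = 2.98 − 0.76 = 2.22 V.
Since V_SD = 5.28 V ≥ V_ov = 2.22 V, the device is in saturation.
I_D = ½ k_p V_ov² = 0.5 × 5.29 × 2.22² = 13 mA.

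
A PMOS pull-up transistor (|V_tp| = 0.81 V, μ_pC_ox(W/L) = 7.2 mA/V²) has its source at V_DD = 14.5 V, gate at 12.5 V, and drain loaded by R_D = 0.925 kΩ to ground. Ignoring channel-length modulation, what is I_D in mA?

V_SG = V_DD − V_G = 14.5 − 12.5 = 2 V, so V_ov = 2 − 0.81 = 1.19 V.
Assume saturation: I_D = ½ k_p V_ov² = 0.5 × 7.2 × 1.19² = 5.1 mA, giving V_SD = V_DD − I_D R_D = 14.5 − 5.1 × 0.925 = 9.78 V.
V_SD = 9.78 V ≥ V_ov = 1.19 V, confirming saturation.

I_D = 5.10 mA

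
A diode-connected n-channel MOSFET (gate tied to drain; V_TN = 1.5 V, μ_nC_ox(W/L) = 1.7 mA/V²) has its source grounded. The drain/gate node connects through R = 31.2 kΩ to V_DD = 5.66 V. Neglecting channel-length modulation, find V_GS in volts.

With gate tied to drain, V_GS = V_DS ≥ V_GS − V_TN, so the device is in saturation.
KCL at the drain: ½ k_n (V_GS − V_TN)² = (V_DD − V_GS)/R.
Let x = V_GS − 1.5. Then 26.5 x² + x − 4.16 = 0, giving x = 0.378 V (positive root), so V_GS = 1.88 V.
I_D = (V_DD − V_GS)/R = (5.66 − 1.88) / 31.2 = 0.121 mA.

V_GS = 1.88 V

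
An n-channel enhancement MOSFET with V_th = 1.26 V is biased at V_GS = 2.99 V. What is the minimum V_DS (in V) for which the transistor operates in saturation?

V_DS,sat = 1.73 V

The boundary between triode and saturation is V_DS = V_GS − V_th = V_ov.
V_ov = 2.99 − 1.26 = 1.73 V.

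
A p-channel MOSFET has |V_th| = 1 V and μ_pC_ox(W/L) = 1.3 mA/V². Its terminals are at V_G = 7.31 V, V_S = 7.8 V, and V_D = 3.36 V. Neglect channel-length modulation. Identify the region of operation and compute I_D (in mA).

V_SG = V_S − V_G = 7.8 − 7.31 = 0.49 V; V_SD = V_S − V_D = 7.8 − 3.36 = 4.44 V.
V_SG = 0.49 V < |V_th| = 1 V, so the transistor is in cutoff.

Cutoff; I_D = 0 mA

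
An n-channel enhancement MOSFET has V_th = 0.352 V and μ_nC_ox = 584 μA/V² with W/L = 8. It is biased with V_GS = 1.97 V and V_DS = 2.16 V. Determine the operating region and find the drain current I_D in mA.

k_n = μ_nC_ox · (W/L) = 4.672 mA/V².
V_ov = V_GS − V_th = 1.97 − 0.352 = 1.62 V.
Since V_DS = 2.16 V ≥ V_ov = 1.62 V, the device is in saturation.
I_D = ½ k_n V_ov² = 0.5 × 4.672 × 1.62² = 6.12 mA.

Saturation; I_D = 6.12 mA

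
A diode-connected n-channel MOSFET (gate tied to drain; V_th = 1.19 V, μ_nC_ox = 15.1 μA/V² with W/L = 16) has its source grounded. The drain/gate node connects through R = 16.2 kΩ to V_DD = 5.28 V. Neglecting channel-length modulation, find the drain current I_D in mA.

With gate tied to drain, V_GS = V_DS ≥ V_GS − V_th, so the device is in saturation.
k_n = μ_nC_ox · (W/L) = 0.2416 mA/V².
KCL at the drain: ½ k_n (V_GS − V_th)² = (V_DD − V_GS)/R.
Let x = V_GS − 1.19. Then 1.96 x² + x − 4.09 = 0, giving x = 1.21 V (positive root), so V_GS = 2.4 V.
I_D = (V_DD − V_GS)/R = (5.28 − 2.4) / 16.2 = 0.178 mA.

I_D = 0.178 mA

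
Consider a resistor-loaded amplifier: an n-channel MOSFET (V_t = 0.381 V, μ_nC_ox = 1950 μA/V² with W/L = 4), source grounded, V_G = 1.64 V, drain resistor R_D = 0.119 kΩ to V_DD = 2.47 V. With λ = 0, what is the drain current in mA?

I_D = 6.18 mA

V_GS = V_G = 1.64 V, so V_ov = 1.64 − 0.381 = 1.26 V.
k_n = μ_nC_ox · (W/L) = 7.8 mA/V².
Assume saturation: I_D = ½ k_n V_ov² = 0.5 × 7.8 × 1.26² = 6.18 mA, giving V_DS = V_DD − I_D R_D = 2.47 − 6.18 × 0.119 = 1.73 V.
V_DS = 1.73 V ≥ V_ov = 1.26 V, confirming saturation.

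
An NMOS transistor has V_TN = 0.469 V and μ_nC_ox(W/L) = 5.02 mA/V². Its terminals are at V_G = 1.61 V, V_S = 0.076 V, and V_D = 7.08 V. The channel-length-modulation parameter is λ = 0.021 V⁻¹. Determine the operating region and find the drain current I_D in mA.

V_GS = V_G − V_S = 1.61 − 0.076 = 1.53 V; V_DS = V_D − V_S = 7.08 − 0.076 = 7 V.
V_ov = V_GS − V_TN = 1.53 − 0.469 = 1.06 V.
Since V_DS = 7 V ≥ V_ov = 1.06 V, the device is in saturation.
I_D = ½ k_n V_ov² (1 + λ V_DS) = 0.5 × 5.02 × 1.06² × (1 + 0.021 × 7) = 3.27 mA.

Saturation; I_D = 3.27 mA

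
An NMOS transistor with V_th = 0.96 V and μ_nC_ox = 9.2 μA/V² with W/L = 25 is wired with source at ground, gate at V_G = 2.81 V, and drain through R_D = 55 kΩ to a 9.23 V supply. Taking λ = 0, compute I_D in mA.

I_D = 0.160 mA

V_GS = V_G = 2.81 V, so V_ov = 2.81 − 0.96 = 1.85 V.
k_n = μ_nC_ox · (W/L) = 0.23 mA/V².
Assume saturation: I_D = ½ k_n V_ov² = 0.5 × 0.23 × 1.85² = 0.394 mA, giving V_DS = V_DD − I_D R_D = 9.23 − 0.394 × 55 = -12.4 V.
But -12.4 V < V_ov = 1.85 V, so the device is actually in triode.
In triode I_D = k_n[V_ov V_DS − ½ V_DS²] and I_D = (V_DD − V_DS)/R_D. Equating: 6.32 V_DS² − 24.4 V_DS + 9.23 = 0, giving V_DS = 0.425 V (the root below V_ov).
I_D = (9.23 − 0.425) / 55 = 0.16 mA.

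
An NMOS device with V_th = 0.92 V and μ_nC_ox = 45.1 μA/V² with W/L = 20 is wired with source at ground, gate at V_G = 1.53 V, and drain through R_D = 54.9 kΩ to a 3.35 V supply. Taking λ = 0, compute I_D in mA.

I_D = 0.0589 mA

V_GS = V_G = 1.53 V, so V_ov = 1.53 − 0.92 = 0.61 V.
k_n = μ_nC_ox · (W/L) = 0.902 mA/V².
Assume saturation: I_D = ½ k_n V_ov² = 0.5 × 0.902 × 0.61² = 0.168 mA, giving V_DS = V_DD − I_D R_D = 3.35 − 0.168 × 54.9 = -5.86 V.
But -5.86 V < V_ov = 0.61 V, so the device is actually in triode.
In triode I_D = k_n[V_ov V_DS − ½ V_DS²] and I_D = (V_DD − V_DS)/R_D. Equating: 24.8 V_DS² − 31.21 V_DS + 3.35 = 0, giving V_DS = 0.118 V (the root below V_ov).
I_D = (3.35 − 0.118) / 54.9 = 0.0589 mA.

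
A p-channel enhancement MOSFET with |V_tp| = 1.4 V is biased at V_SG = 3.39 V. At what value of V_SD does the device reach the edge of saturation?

V_SD,sat = 1.99 V

The boundary between triode and saturation is V_SD = V_SG − |V_tp| = V_ov.
V_ov = 3.39 − 1.4 = 1.99 V.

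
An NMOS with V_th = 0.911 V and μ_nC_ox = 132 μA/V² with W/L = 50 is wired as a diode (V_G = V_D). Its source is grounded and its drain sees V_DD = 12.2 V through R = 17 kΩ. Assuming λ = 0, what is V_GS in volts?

With gate tied to drain, V_GS = V_DS ≥ V_GS − V_th, so the device is in saturation.
k_n = μ_nC_ox · (W/L) = 6.6 mA/V².
KCL at the drain: ½ k_n (V_GS − V_th)² = (V_DD − V_GS)/R.
Let x = V_GS − 0.911. Then 56.1 x² + x − 11.29 = 0, giving x = 0.44 V (positive root), so V_GS = 1.35 V.
I_D = (V_DD − V_GS)/R = (12.2 − 1.35) / 17 = 0.638 mA.

V_GS = 1.35 V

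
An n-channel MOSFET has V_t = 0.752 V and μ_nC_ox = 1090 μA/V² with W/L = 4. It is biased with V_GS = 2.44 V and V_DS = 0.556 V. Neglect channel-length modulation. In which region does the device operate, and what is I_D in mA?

k_n = μ_nC_ox · (W/L) = 4.36 mA/V².
V_ov = V_GS − V_t = 2.44 − 0.752 = 1.69 V.
Since V_DS = 0.556 V < V_ov = 1.69 V, the device is in the triode region.
I_D = k_n [V_ov · V_DS − ½ V_DS²] = 4.36 × [1.69 × 0.556 − 0.5 × 0.556²] = 3.42 mA.

Triode; I_D = 3.42 mA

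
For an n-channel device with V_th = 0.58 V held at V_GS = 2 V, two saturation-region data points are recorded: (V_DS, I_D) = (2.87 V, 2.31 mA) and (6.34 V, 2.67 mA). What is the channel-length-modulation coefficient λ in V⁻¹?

With V_GS fixed, I_D ∝ (1 + λ V_DS) in saturation, so I_D2/I_D1 = (1 + λ V_DS2)/(1 + λ V_DS1).
2.67/2.31 = 1.156 = (1 + 6.34 λ)/(1 + 2.87 λ).
Solving: λ (I_D1 V_DS2 − I_D2 V_DS1) = I_D2 − I_D1, so λ = (2.67 − 2.31) / (2.31 × 6.34 − 2.67 × 2.87) = 0.36 / 6.98 = 0.0516 V⁻¹.

λ = 0.0516 V⁻¹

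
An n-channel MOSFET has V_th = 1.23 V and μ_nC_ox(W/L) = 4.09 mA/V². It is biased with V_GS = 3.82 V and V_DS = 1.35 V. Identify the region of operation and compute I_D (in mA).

Triode; I_D = 10.6 mA

V_ov = V_GS − V_th = 3.82 − 1.23 = 2.59 V.
Since V_DS = 1.35 V < V_ov = 2.59 V, the device is in the triode region.
I_D = k_n [V_ov · V_DS − ½ V_DS²] = 4.09 × [2.59 × 1.35 − 0.5 × 1.35²] = 10.6 mA.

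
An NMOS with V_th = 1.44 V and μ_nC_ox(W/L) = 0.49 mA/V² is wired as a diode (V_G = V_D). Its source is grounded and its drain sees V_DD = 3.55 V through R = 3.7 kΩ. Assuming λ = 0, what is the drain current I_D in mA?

I_D = 0.281 mA

With gate tied to drain, V_GS = V_DS ≥ V_GS − V_th, so the device is in saturation.
KCL at the drain: ½ k_n (V_GS − V_th)² = (V_DD − V_GS)/R.
Let x = V_GS − 1.44. Then 0.906 x² + x − 2.11 = 0, giving x = 1.07 V (positive root), so V_GS = 2.51 V.
I_D = (V_DD − V_GS)/R = (3.55 − 2.51) / 3.7 = 0.281 mA.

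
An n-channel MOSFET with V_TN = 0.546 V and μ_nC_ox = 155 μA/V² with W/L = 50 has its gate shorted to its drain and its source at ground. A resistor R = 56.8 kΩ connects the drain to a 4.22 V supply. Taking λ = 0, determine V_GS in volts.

With gate tied to drain, V_GS = V_DS ≥ V_GS − V_TN, so the device is in saturation.
k_n = μ_nC_ox · (W/L) = 7.75 mA/V².
KCL at the drain: ½ k_n (V_GS − V_TN)² = (V_DD − V_GS)/R.
Let x = V_GS − 0.546. Then 220 x² + x − 3.674 = 0, giving x = 0.127 V (positive root), so V_GS = 0.673 V.
I_D = (V_DD − V_GS)/R = (4.22 − 0.673) / 56.8 = 0.0624 mA.

V_GS = 0.673 V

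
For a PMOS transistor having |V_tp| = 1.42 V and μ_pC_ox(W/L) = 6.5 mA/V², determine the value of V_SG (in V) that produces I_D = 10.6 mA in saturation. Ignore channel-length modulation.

V_SG = 3.23 V

In saturation I_D = ½ k_p (V_SG − |V_tp|)², so V_SG − |V_tp| = √(2 I_D / k_p) = √(2 × 10.6 / 6.5) = 1.81 V.
V_SG = 1.42 + 1.81 = 3.23 V.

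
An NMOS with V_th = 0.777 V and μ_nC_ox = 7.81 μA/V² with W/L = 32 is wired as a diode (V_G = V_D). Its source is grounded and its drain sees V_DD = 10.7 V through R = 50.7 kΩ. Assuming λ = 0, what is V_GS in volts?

V_GS = 1.95 V

With gate tied to drain, V_GS = V_DS ≥ V_GS − V_th, so the device is in saturation.
k_n = μ_nC_ox · (W/L) = 0.2499 mA/V².
KCL at the drain: ½ k_n (V_GS − V_th)² = (V_DD − V_GS)/R.
Let x = V_GS − 0.777. Then 6.34 x² + x − 9.923 = 0, giving x = 1.18 V (positive root), so V_GS = 1.95 V.
I_D = (V_DD − V_GS)/R = (10.7 − 1.95) / 50.7 = 0.173 mA.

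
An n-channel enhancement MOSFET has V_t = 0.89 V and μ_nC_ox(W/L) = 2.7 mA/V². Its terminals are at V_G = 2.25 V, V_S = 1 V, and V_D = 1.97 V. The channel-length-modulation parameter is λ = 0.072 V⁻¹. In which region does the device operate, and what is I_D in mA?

Saturation; I_D = 0.187 mA

V_GS = V_G − V_S = 2.25 − 1 = 1.25 V; V_DS = V_D − V_S = 1.97 − 1 = 0.97 V.
V_ov = V_GS − V_t = 1.25 − 0.89 = 0.36 V.
Since V_DS = 0.97 V ≥ V_ov = 0.36 V, the device is in saturation.
I_D = ½ k_n V_ov² (1 + λ V_DS) = 0.5 × 2.7 × 0.36² × (1 + 0.072 × 0.97) = 0.187 mA.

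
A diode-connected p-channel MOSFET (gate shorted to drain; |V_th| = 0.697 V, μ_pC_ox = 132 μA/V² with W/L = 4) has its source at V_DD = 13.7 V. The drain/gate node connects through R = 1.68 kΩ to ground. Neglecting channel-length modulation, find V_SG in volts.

With gate tied to drain, V_SG = V_SD ≥ V_SG − |V_th|, so the device is in saturation.
k_p = μ_pC_ox · (W/L) = 0.528 mA/V².
KCL at the drain: ½ k_p (V_SG − |V_th|)² = (V_DD − V_SG)/R.
Let x = V_SG − 0.697. Then 0.444 x² + x − 13 = 0, giving x = 4.4 V (positive root), so V_SG = 5.1 V.
I_D = (V_DD − V_SG)/R = (13.7 − 5.1) / 1.68 = 5.12 mA.

V_SG = 5.10 V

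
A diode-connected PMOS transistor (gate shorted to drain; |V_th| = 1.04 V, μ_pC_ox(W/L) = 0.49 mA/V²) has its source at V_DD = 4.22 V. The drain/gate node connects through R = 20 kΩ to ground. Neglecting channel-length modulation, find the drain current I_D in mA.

With gate tied to drain, V_SG = V_SD ≥ V_SG − |V_th|, so the device is in saturation.
KCL at the drain: ½ k_p (V_SG − |V_th|)² = (V_DD − V_SG)/R.
Let x = V_SG − 1.04. Then 4.9 x² + x − 3.18 = 0, giving x = 0.71 V (positive root), so V_SG = 1.75 V.
I_D = (V_DD − V_SG)/R = (4.22 − 1.75) / 20 = 0.124 mA.

I_D = 0.124 mA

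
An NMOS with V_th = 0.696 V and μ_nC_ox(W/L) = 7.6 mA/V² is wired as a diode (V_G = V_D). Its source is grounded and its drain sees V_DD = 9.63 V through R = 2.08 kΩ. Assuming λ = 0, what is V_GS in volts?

V_GS = 1.70 V

With gate tied to drain, V_GS = V_DS ≥ V_GS − V_th, so the device is in saturation.
KCL at the drain: ½ k_n (V_GS − V_th)² = (V_DD − V_GS)/R.
Let x = V_GS − 0.696. Then 7.9 x² + x − 8.934 = 0, giving x = 1 V (positive root), so V_GS = 1.7 V.
I_D = (V_DD − V_GS)/R = (9.63 − 1.7) / 2.08 = 3.81 mA.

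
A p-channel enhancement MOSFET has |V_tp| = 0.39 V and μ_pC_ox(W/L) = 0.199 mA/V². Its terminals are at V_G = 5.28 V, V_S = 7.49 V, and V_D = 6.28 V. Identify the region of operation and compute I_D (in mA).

Triode; I_D = 0.293 mA

V_SG = V_S − V_G = 7.49 − 5.28 = 2.21 V; V_SD = V_S − V_D = 7.49 − 6.28 = 1.21 V.
V_ov = V_SG − |V_tp| = 2.21 − 0.39 = 1.82 V.
Since V_SD = 1.21 V < V_ov = 1.82 V, the device is in the triode region.
I_D = k_p [V_ov · V_SD − ½ V_SD²] = 0.199 × [1.82 × 1.21 − 0.5 × 1.21²] = 0.293 mA.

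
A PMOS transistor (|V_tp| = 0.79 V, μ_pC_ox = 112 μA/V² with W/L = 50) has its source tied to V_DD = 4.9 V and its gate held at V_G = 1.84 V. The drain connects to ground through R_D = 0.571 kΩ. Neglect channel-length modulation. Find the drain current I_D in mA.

I_D = 7.38 mA

V_SG = V_DD − V_G = 4.9 − 1.84 = 3.06 V, so V_ov = 3.06 − 0.79 = 2.27 V.
k_p = μ_pC_ox · (W/L) = 5.6 mA/V².
Assume saturation: I_D = ½ k_p V_ov² = 0.5 × 5.6 × 2.27² = 14.4 mA, giving V_SD = V_DD − I_D R_D = 4.9 − 14.4 × 0.571 = -3.34 V.
But -3.34 V < V_ov = 2.27 V, so the device is actually in triode.
In triode I_D = k_p[V_ov V_SD − ½ V_SD²] and I_D = (V_DD − V_SD)/R_D. Equating: 1.6 V_SD² − 8.259 V_SD + 4.9 = 0, giving V_SD = 0.684 V (the root below V_ov).
I_D = (4.9 − 0.684) / 0.571 = 7.38 mA.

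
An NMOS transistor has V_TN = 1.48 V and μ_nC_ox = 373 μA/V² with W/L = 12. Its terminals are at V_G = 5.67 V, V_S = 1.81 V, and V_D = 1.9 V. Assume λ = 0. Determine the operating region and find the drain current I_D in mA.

V_GS = V_G − V_S = 5.67 − 1.81 = 3.86 V; V_DS = V_D − V_S = 1.9 − 1.81 = 0.09 V.
k_n = μ_nC_ox · (W/L) = 4.476 mA/V².
V_ov = V_GS − V_TN = 3.86 − 1.48 = 2.38 V.
Since V_DS = 0.09 V < V_ov = 2.38 V, the device is in the triode region.
I_D = k_n [V_ov · V_DS − ½ V_DS²] = 4.476 × [2.38 × 0.09 − 0.5 × 0.09²] = 0.941 mA.

Triode; I_D = 0.941 mA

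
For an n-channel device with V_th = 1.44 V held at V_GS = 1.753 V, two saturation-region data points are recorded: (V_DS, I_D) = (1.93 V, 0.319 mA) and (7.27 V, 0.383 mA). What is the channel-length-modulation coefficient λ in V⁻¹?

λ = 0.0405 V⁻¹

With V_GS fixed, I_D ∝ (1 + λ V_DS) in saturation, so I_D2/I_D1 = (1 + λ V_DS2)/(1 + λ V_DS1).
0.383/0.319 = 1.201 = (1 + 7.27 λ)/(1 + 1.93 λ).
Solving: λ (I_D1 V_DS2 − I_D2 V_DS1) = I_D2 − I_D1, so λ = (0.383 − 0.319) / (0.319 × 7.27 − 0.383 × 1.93) = 0.064 / 1.58 = 0.0405 V⁻¹.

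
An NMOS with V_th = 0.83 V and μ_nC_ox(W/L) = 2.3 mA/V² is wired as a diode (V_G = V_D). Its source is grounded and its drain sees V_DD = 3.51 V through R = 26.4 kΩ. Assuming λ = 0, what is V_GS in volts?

V_GS = 1.11 V

With gate tied to drain, V_GS = V_DS ≥ V_GS − V_th, so the device is in saturation.
KCL at the drain: ½ k_n (V_GS − V_th)² = (V_DD − V_GS)/R.
Let x = V_GS − 0.83. Then 30.4 x² + x − 2.68 = 0, giving x = 0.281 V (positive root), so V_GS = 1.11 V.
I_D = (V_DD − V_GS)/R = (3.51 − 1.11) / 26.4 = 0.0909 mA.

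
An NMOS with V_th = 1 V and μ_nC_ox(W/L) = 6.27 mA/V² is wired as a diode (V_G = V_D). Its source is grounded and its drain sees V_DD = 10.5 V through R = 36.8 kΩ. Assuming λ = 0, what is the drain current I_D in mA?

I_D = 0.250 mA

With gate tied to drain, V_GS = V_DS ≥ V_GS − V_th, so the device is in saturation.
KCL at the drain: ½ k_n (V_GS − V_th)² = (V_DD − V_GS)/R.
Let x = V_GS − 1. Then 115 x² + x − 9.5 = 0, giving x = 0.283 V (positive root), so V_GS = 1.28 V.
I_D = (V_DD − V_GS)/R = (10.5 − 1.28) / 36.8 = 0.25 mA.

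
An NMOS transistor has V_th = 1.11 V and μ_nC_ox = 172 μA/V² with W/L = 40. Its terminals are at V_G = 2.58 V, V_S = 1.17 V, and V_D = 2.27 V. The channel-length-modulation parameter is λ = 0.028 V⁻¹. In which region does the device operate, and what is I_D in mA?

Saturation; I_D = 0.319 mA

V_GS = V_G − V_S = 2.58 − 1.17 = 1.41 V; V_DS = V_D − V_S = 2.27 − 1.17 = 1.1 V.
k_n = μ_nC_ox · (W/L) = 6.88 mA/V².
V_ov = V_GS − V_th = 1.41 − 1.11 = 0.3 V.
Since V_DS = 1.1 V ≥ V_ov = 0.3 V, the device is in saturation.
I_D = ½ k_n V_ov² (1 + λ V_DS) = 0.5 × 6.88 × 0.3² × (1 + 0.028 × 1.1) = 0.319 mA.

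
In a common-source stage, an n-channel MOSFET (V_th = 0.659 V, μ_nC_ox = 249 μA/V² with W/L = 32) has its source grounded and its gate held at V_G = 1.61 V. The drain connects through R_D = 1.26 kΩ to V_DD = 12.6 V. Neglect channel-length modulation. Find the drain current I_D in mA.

I_D = 3.60 mA

V_GS = V_G = 1.61 V, so V_ov = 1.61 − 0.659 = 0.951 V.
k_n = μ_nC_ox · (W/L) = 7.968 mA/V².
Assume saturation: I_D = ½ k_n V_ov² = 0.5 × 7.968 × 0.951² = 3.6 mA, giving V_DS = V_DD − I_D R_D = 12.6 − 3.6 × 1.26 = 8.06 V.
V_DS = 8.06 V ≥ V_ov = 0.951 V, confirming saturation.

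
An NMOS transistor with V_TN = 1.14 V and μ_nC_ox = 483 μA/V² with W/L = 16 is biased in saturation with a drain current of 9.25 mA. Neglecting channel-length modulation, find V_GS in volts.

V_GS = 2.69 V

k_n = μ_nC_ox · (W/L) = 7.728 mA/V².
In saturation I_D = ½ k_n (V_GS − V_TN)², so V_GS − V_TN = √(2 I_D / k_n) = √(2 × 9.25 / 7.728) = 1.55 V.
V_GS = 1.14 + 1.55 = 2.69 V.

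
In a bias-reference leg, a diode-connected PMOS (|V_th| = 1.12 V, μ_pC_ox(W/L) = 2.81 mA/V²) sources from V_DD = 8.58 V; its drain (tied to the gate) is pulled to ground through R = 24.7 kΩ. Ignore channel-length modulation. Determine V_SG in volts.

With gate tied to drain, V_SG = V_SD ≥ V_SG − |V_th|, so the device is in saturation.
KCL at the drain: ½ k_p (V_SG − |V_th|)² = (V_DD − V_SG)/R.
Let x = V_SG − 1.12. Then 34.7 x² + x − 7.46 = 0, giving x = 0.449 V (positive root), so V_SG = 1.57 V.
I_D = (V_DD − V_SG)/R = (8.58 − 1.57) / 24.7 = 0.284 mA.

V_SG = 1.57 V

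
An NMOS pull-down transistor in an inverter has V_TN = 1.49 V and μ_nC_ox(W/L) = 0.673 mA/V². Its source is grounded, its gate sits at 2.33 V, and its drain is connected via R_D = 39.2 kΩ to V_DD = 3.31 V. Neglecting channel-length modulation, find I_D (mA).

I_D = 0.0804 mA

V_GS = V_G = 2.33 V, so V_ov = 2.33 − 1.49 = 0.84 V.
Assume saturation: I_D = ½ k_n V_ov² = 0.5 × 0.673 × 0.84² = 0.237 mA, giving V_DS = V_DD − I_D R_D = 3.31 − 0.237 × 39.2 = -6 V.
But -6 V < V_ov = 0.84 V, so the device is actually in triode.
In triode I_D = k_n[V_ov V_DS − ½ V_DS²] and I_D = (V_DD − V_DS)/R_D. Equating: 13.2 V_DS² − 23.16 V_DS + 3.31 = 0, giving V_DS = 0.157 V (the root below V_ov).
I_D = (3.31 − 0.157) / 39.2 = 0.0804 mA.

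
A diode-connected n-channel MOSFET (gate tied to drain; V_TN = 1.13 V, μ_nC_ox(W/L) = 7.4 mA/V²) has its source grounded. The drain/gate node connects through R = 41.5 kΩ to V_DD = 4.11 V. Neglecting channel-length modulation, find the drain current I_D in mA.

With gate tied to drain, V_GS = V_DS ≥ V_GS − V_TN, so the device is in saturation.
KCL at the drain: ½ k_n (V_GS − V_TN)² = (V_DD − V_GS)/R.
Let x = V_GS − 1.13. Then 154 x² + x − 2.98 = 0, giving x = 0.136 V (positive root), so V_GS = 1.27 V.
I_D = (V_DD − V_GS)/R = (4.11 − 1.27) / 41.5 = 0.0685 mA.

I_D = 0.0685 mA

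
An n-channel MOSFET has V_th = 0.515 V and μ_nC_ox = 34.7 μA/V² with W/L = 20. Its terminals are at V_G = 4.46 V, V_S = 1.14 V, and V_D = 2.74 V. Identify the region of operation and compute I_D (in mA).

Triode; I_D = 2.23 mA

V_GS = V_G − V_S = 4.46 − 1.14 = 3.32 V; V_DS = V_D − V_S = 2.74 − 1.14 = 1.6 V.
k_n = μ_nC_ox · (W/L) = 0.694 mA/V².
V_ov = V_GS − V_th = 3.32 − 0.515 = 2.81 V.
Since V_DS = 1.6 V < V_ov = 2.81 V, the device is in the triode region.
I_D = k_n [V_ov · V_DS − ½ V_DS²] = 0.694 × [2.81 × 1.6 − 0.5 × 1.6²] = 2.23 mA.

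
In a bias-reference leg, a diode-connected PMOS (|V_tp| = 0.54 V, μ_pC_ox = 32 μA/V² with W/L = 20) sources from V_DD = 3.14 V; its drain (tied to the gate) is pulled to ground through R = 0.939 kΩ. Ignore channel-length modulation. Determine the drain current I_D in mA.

I_D = 0.942 mA

With gate tied to drain, V_SG = V_SD ≥ V_SG − |V_tp|, so the device is in saturation.
k_p = μ_pC_ox · (W/L) = 0.64 mA/V².
KCL at the drain: ½ k_p (V_SG − |V_tp|)² = (V_DD − V_SG)/R.
Let x = V_SG − 0.54. Then 0.3 x² + x − 2.6 = 0, giving x = 1.72 V (positive root), so V_SG = 2.26 V.
I_D = (V_DD − V_SG)/R = (3.14 − 2.26) / 0.939 = 0.942 mA.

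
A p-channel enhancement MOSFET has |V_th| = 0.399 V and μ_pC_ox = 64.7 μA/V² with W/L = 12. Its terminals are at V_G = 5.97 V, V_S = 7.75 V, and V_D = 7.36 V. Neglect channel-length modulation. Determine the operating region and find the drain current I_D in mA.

V_SG = V_S − V_G = 7.75 − 5.97 = 1.78 V; V_SD = V_S − V_D = 7.75 − 7.36 = 0.39 V.
k_p = μ_pC_ox · (W/L) = 0.7764 mA/V².
V_ov = V_SG − |V_th| = 1.78 − 0.399 = 1.38 V.
Since V_SD = 0.39 V < V_ov = 1.38 V, the device is in the triode region.
I_D = k_p [V_ov · V_SD − ½ V_SD²] = 0.7764 × [1.38 × 0.39 − 0.5 × 0.39²] = 0.359 mA.

Triode; I_D = 0.359 mA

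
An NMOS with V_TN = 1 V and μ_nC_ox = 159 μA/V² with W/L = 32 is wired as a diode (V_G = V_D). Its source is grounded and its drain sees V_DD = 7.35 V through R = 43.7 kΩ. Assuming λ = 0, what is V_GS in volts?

With gate tied to drain, V_GS = V_DS ≥ V_GS − V_TN, so the device is in saturation.
k_n = μ_nC_ox · (W/L) = 5.088 mA/V².
KCL at the drain: ½ k_n (V_GS − V_TN)² = (V_DD − V_GS)/R.
Let x = V_GS − 1. Then 111 x² + x − 6.35 = 0, giving x = 0.235 V (positive root), so V_GS = 1.23 V.
I_D = (V_DD − V_GS)/R = (7.35 − 1.23) / 43.7 = 0.14 mA.

V_GS = 1.23 V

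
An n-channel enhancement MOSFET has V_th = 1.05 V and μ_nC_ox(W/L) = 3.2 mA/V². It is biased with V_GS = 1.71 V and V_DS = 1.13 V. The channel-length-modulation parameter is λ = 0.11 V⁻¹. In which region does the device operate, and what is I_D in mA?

Saturation; I_D = 0.784 mA

V_ov = V_GS − V_th = 1.71 − 1.05 = 0.66 V.
Since V_DS = 1.13 V ≥ V_ov = 0.66 V, the device is in saturation.
I_D = ½ k_n V_ov² (1 + λ V_DS) = 0.5 × 3.2 × 0.66² × (1 + 0.11 × 1.13) = 0.784 mA.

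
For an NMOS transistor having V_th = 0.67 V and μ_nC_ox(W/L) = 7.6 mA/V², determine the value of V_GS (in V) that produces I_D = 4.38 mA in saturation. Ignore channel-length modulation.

V_GS = 1.74 V

In saturation I_D = ½ k_n (V_GS − V_th)², so V_GS − V_th = √(2 I_D / k_n) = √(2 × 4.38 / 7.6) = 1.07 V.
V_GS = 0.67 + 1.07 = 1.74 V.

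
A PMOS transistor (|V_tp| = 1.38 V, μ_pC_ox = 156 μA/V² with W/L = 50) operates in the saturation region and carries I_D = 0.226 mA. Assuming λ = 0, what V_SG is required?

V_SG = 1.62 V

k_p = μ_pC_ox · (W/L) = 7.8 mA/V².
In saturation I_D = ½ k_p (V_SG − |V_tp|)², so V_SG − |V_tp| = √(2 I_D / k_p) = √(2 × 0.226 / 7.8) = 0.241 V.
V_SG = 1.38 + 0.241 = 1.62 V.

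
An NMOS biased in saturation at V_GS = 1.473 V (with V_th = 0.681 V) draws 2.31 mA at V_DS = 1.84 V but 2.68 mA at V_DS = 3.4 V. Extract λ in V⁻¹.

λ = 0.127 V⁻¹

With V_GS fixed, I_D ∝ (1 + λ V_DS) in saturation, so I_D2/I_D1 = (1 + λ V_DS2)/(1 + λ V_DS1).
2.68/2.31 = 1.16 = (1 + 3.4 λ)/(1 + 1.84 λ).
Solving: λ (I_D1 V_DS2 − I_D2 V_DS1) = I_D2 − I_D1, so λ = (2.68 − 2.31) / (2.31 × 3.4 − 2.68 × 1.84) = 0.37 / 2.92 = 0.127 V⁻¹.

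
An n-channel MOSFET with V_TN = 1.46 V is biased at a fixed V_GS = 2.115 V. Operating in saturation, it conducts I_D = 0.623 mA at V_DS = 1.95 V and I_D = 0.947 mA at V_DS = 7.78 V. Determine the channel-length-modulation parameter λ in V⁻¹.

λ = 0.108 V⁻¹

With V_GS fixed, I_D ∝ (1 + λ V_DS) in saturation, so I_D2/I_D1 = (1 + λ V_DS2)/(1 + λ V_DS1).
0.947/0.623 = 1.52 = (1 + 7.78 λ)/(1 + 1.95 λ).
Solving: λ (I_D1 V_DS2 − I_D2 V_DS1) = I_D2 − I_D1, so λ = (0.947 − 0.623) / (0.623 × 7.78 − 0.947 × 1.95) = 0.324 / 3 = 0.108 V⁻¹.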